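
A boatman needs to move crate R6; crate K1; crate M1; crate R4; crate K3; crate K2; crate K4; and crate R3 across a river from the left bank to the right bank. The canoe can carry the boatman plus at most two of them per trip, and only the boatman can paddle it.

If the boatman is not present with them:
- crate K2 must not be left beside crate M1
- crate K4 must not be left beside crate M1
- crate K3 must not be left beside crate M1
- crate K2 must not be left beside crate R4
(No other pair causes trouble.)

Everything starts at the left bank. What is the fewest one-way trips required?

9

Counting alone: the boatman can take at most 2 across per trip to the right bank, so moving all 8 needs at least 4 loaded trips out, with a return between consecutive ones — at least 7 crossings.
The safety rule pushes this higher. Following every safe sequence of crossings, the most of the 8 that can be at the right bank as the canoe arrives there on crossing 7 is 7 — never all 8.
So no plan with fewer than 9 crossings exists, and this one achieves 9:
1. Boatman goes to the right bank with crate M1 and crate R4.  [the left bank: crate K1, crate K2, crate K3, crate K4, crate R3, crate R6 | the right bank: crate M1, crate R4]
2. Boatman goes back to the left bank alone.  [the left bank: crate K1, crate K2, crate K3, crate K4, crate R3, crate R6 | the right bank: crate M1, crate R4]
3. Boatman goes to the right bank with crate R6.  [the left bank: crate K1, crate K2, crate K3, crate K4, crate R3 | the right bank: crate M1, crate R4, crate R6]
4. Boatman goes back to the left bank alone.  [the left bank: crate K1, crate K2, crate K3, crate K4, crate R3 | the right bank: crate M1, crate R4, crate R6]
5. Boatman goes to the right bank with crate K1 and crate R3.  [the left bank: crate K2, crate K3, crate K4 | the right bank: crate K1, crate M1, crate R3, crate R4, crate R6]
6. Boatman goes back to the left bank alone.  [the left bank: crate K2, crate K3, crate K4 | the right bank: crate K1, crate M1, crate R3, crate R4, crate R6]
7. Boatman goes to the right bank with crate K3 and crate K4.  [the left bank: crate K2 | the right bank: crate K1, crate K3, crate K4, crate M1, crate R3, crate R4, crate R6]
8. Boatman goes back to the left bank with crate M1.  [the left bank: crate K2, crate M1 | the right bank: crate K1, crate K3, crate K4, crate R3, crate R4, crate R6]
9. Boatman goes to the right bank with crate K2 and crate M1.  [the left bank: — | the right bank: crate K1, crate K2, crate K3, crate K4, crate M1, crate R3, crate R4, crate R6]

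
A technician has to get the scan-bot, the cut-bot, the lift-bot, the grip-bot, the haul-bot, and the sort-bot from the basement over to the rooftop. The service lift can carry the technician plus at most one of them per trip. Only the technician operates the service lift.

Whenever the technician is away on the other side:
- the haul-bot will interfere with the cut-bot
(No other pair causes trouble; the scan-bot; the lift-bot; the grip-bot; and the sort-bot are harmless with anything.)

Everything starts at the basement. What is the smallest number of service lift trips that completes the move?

Counting alone: the technician can take at most 1 across per trip to the rooftop, so moving all 6 needs at least 6 loaded trips out, with a return between consecutive ones — at least 11 crossings.
The plan below uses exactly 11 crossings, so it is optimal:
1. Technician goes to the rooftop with the cut-bot.  [the basement: the grip-bot, the haul-bot, the lift-bot, the scan-bot, the sort-bot | the rooftop: the cut-bot]
2. Technician goes back to the basement alone.  [the basement: the grip-bot, the haul-bot, the lift-bot, the scan-bot, the sort-bot | the rooftop: the cut-bot]
3. Technician goes to the rooftop with the scan-bot.  [the basement: the grip-bot, the haul-bot, the lift-bot, the sort-bot | the rooftop: the cut-bot, the scan-bot]
4. Technician goes back to the basement alone.  [the basement: the grip-bot, the haul-bot, the lift-bot, the sort-bot | the rooftop: the cut-bot, the scan-bot]
5. Technician goes to the rooftop with the lift-bot.  [the basement: the grip-bot, the haul-bot, the sort-bot | the rooftop: the cut-bot, the lift-bot, the scan-bot]
6. Technician goes back to the basement alone.  [the basement: the grip-bot, the haul-bot, the sort-bot | the rooftop: the cut-bot, the lift-bot, the scan-bot]
7. Technician goes to the rooftop with the grip-bot.  [the basement: the haul-bot, the sort-bot | the rooftop: the cut-bot, the grip-bot, the lift-bot, the scan-bot]
8. Technician goes back to the basement alone.  [the basement: the haul-bot, the sort-bot | the rooftop: the cut-bot, the grip-bot, the lift-bot, the scan-bot]
9. Technician goes to the rooftop with the sort-bot.  [the basement: the haul-bot | the rooftop: the cut-bot, the grip-bot, the lift-bot, the scan-bot, the sort-bot]
10. Technician goes back to the basement alone.  [the basement: the haul-bot | the rooftop: the cut-bot, the grip-bot, the lift-bot, the scan-bot, the sort-bot]
11. Technician goes to the rooftop with the haul-bot.  [the basement: — | the rooftop: the cut-bot, the grip-bot, the haul-bot, the lift-bot, the scan-bot, the sort-bot]

11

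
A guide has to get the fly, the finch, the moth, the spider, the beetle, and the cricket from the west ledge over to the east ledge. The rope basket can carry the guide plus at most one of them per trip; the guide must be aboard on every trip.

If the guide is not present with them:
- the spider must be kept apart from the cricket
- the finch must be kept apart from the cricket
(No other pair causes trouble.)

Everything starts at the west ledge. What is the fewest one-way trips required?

13

Counting alone: the guide can take at most 1 across per trip to the east ledge, so moving all 6 needs at least 6 loaded trips out, with a return between consecutive ones — at least 11 crossings.
The safety rule pushes this higher. Following every safe sequence of crossings, the most of the 6 that can be at the east ledge as the rope basket arrives there on crossing 11 is 5 — never all 6.
So no plan with fewer than 13 crossings exists, and this one achieves 13:
1. Guide goes to the east ledge with the cricket.
2. Guide goes back to the west ledge alone.
3. Guide goes to the east ledge with the fly.
4. Guide goes back to the west ledge alone.
5. Guide goes to the east ledge with the finch.
6. Guide goes back to the west ledge with the cricket.
7. Guide goes to the east ledge with the spider.
8. Guide goes back to the west ledge alone.
9. Guide goes to the east ledge with the moth.
10. Guide goes back to the west ledge alone.
11. Guide goes to the east ledge with the beetle.
12. Guide goes back to the west ledge alone.
13. Guide goes to the east ledge with the cricket.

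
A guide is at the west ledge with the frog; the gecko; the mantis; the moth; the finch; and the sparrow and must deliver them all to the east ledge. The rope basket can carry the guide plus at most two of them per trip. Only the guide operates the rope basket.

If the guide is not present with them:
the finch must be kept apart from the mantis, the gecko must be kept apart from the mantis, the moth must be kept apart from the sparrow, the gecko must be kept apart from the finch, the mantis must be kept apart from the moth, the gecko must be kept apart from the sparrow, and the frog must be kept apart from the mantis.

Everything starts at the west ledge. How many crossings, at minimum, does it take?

impossible

Whatever the first load, the items left behind include a forbidden pair without the guide. No opening move is safe, so no plan exists.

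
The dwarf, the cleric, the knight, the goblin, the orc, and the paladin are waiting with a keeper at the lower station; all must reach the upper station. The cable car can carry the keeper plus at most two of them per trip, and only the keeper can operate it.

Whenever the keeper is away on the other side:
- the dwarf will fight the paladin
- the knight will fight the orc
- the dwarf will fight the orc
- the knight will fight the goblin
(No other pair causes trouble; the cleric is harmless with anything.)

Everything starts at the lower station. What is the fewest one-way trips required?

Counting alone: the keeper can take at most 2 across per trip to the upper station, so moving all 6 needs at least 3 loaded trips out, with a return between consecutive ones — at least 5 crossings.
The safety rule pushes this higher. Following every safe sequence of crossings, the most of the 6 that can be at the upper station as the cable car arrives there on crossing 5 is 5 — never all 6.
So no plan with fewer than 7 crossings exists, and this one achieves 7:
1. Keeper goes to the upper station with the dwarf and the knight.
2. Keeper goes back to the lower station alone.
3. Keeper goes to the upper station with the cleric and the goblin.
4. Keeper goes back to the lower station with the knight.
5. Keeper goes to the upper station with the orc and the paladin.
6. Keeper goes back to the lower station with the dwarf.
7. Keeper goes to the upper station with the dwarf and the knight.

7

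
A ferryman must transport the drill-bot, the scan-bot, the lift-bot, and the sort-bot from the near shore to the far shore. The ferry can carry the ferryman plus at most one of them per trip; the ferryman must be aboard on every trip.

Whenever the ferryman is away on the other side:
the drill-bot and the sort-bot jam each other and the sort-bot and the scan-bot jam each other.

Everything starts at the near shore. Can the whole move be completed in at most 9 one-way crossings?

Yes

Yes — this plan uses 9 crossings (≤ 9):
1. Ferryman goes to the far shore with the sort-bot.
2. Ferryman goes back to the near shore alone.
3. Ferryman goes to the far shore with the drill-bot.
4. Ferryman goes back to the near shore with the sort-bot.
5. Ferryman goes to the far shore with the scan-bot.
6. Ferryman goes back to the near shore alone.
7. Ferryman goes to the far shore with the lift-bot.
8. Ferryman goes back to the near shore alone.
9. Ferryman goes to the far shore with the sort-bot.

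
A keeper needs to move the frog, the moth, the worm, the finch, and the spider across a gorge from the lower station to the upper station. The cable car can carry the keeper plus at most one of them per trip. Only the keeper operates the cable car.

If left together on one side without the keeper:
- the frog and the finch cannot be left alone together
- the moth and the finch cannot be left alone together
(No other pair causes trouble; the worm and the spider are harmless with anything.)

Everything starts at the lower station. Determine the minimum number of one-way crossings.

11

Counting alone: the keeper can take at most 1 across per trip to the upper station, so moving all 5 needs at least 5 loaded trips out, with a return between consecutive ones — at least 9 crossings.
The safety rule pushes this higher. Following every safe sequence of crossings, the most of the 5 that can be at the upper station as the cable car arrives there on crossing 9 is 4 — never all 5.
So no plan with fewer than 11 crossings exists, and this one achieves 11:
1. Keeper goes to the upper station with the finch.  [the lower station: the frog, the moth, the spider, the worm | the upper station: the finch]
2. Keeper goes back to the lower station alone.  [the lower station: the frog, the moth, the spider, the worm | the upper station: the finch]
3. Keeper goes to the upper station with the frog.  [the lower station: the moth, the spider, the worm | the upper station: the finch, the frog]
4. Keeper goes back to the lower station with the finch.  [the lower station: the finch, the moth, the spider, the worm | the upper station: the frog]
5. Keeper goes to the upper station with the moth.  [the lower station: the finch, the spider, the worm | the upper station: the frog, the moth]
6. Keeper goes back to the lower station alone.  [the lower station: the finch, the spider, the worm | the upper station: the frog, the moth]
7. Keeper goes to the upper station with the worm.  [the lower station: the finch, the spider | the upper station: the frog, the moth, the worm]
8. Keeper goes back to the lower station alone.  [the lower station: the finch, the spider | the upper station: the frog, the moth, the worm]
9. Keeper goes to the upper station with the spider.  [the lower station: the finch | the upper station: the frog, the moth, the spider, the worm]
10. Keeper goes back to the lower station alone.  [the lower station: the finch | the upper station: the frog, the moth, the spider, the worm]
11. Keeper goes to the upper station with the finch.  [the lower station: — | the upper station: the finch, the frog, the moth, the spider, the worm]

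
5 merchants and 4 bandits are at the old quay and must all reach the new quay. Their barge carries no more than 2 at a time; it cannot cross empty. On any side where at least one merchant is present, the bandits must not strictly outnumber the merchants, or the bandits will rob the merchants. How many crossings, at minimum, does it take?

15

Counting alone: each trip to the new quay takes at most 2 across and each return brings at least 1 back, so after t trips out (and t−1 returns) at most 2t − (t−1) of the 9 are across; that first reaches 9 at t = 8, so at least 15 crossings are needed.
The plan below uses exactly 15 crossings, so it is optimal:
1. 2 bandits → the new quay.  (the old quay: 5M 2B; the new quay: 0M 2B)
2. 1 bandit ← the old quay.  (the old quay: 5M 3B; the new quay: 0M 1B)
3. 2 bandits → the new quay.  (the old quay: 5M 1B; the new quay: 0M 3B)
4. 1 bandit ← the old quay.  (the old quay: 5M 2B; the new quay: 0M 2B)
5. 2 merchants → the new quay.  (the old quay: 3M 2B; the new quay: 2M 2B)
6. 1 bandit ← the old quay.  (the old quay: 3M 3B; the new quay: 2M 1B)
7. 1 merchant and 1 bandit → the new quay.  (the old quay: 2M 2B; the new quay: 3M 2B)
8. 1 merchant ← the old quay.  (the old quay: 3M 2B; the new quay: 2M 2B)
9. 1 merchant and 1 bandit → the new quay.  (the old quay: 2M 1B; the new quay: 3M 3B)
10. 1 bandit ← the old quay.  (the old quay: 2M 2B; the new quay: 3M 2B)
11. 1 merchant and 1 bandit → the new quay.  (the old quay: 1M 1B; the new quay: 4M 3B)
12. 1 merchant ← the old quay.  (the old quay: 2M 1B; the new quay: 3M 3B)
13. 1 merchant and 1 bandit → the new quay.  (the old quay: 1M 0B; the new quay: 4M 4B)
14. 1 bandit ← the old quay.  (the old quay: 1M 1B; the new quay: 4M 3B)
15. 1 merchant and 1 bandit → the new quay.  (the old quay: 0M 0B; the new quay: 5M 4B)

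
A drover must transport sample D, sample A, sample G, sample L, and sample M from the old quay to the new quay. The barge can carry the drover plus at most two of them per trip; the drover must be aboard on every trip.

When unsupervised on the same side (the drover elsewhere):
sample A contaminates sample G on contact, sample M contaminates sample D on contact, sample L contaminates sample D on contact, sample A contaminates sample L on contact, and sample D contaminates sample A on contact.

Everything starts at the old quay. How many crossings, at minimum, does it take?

Counting alone: the drover can take at most 2 across per trip to the new quay, so moving all 5 needs at least 3 loaded trips out, with a return between consecutive ones — at least 5 crossings.
The safety rule pushes this higher. Following every safe sequence of crossings, the most of the 5 that can be at the new quay as the barge arrives there on crossing 5 is 4 — never all 5.
So no plan with fewer than 7 crossings exists, and this one achieves 7:
1. Drover goes to the new quay with sample A and sample D.  [the old quay: sample G, sample L, sample M | the new quay: sample A, sample D]
2. Drover goes back to the old quay with sample D.  [the old quay: sample D, sample G, sample L, sample M | the new quay: sample A]
3. Drover goes to the new quay with sample D and sample G.  [the old quay: sample L, sample M | the new quay: sample A, sample D, sample G]
4. Drover goes back to the old quay with sample A.  [the old quay: sample A, sample L, sample M | the new quay: sample D, sample G]
5. Drover goes to the new quay with sample L and sample M.  [the old quay: sample A | the new quay: sample D, sample G, sample L, sample M]
6. Drover goes back to the old quay with sample D.  [the old quay: sample A, sample D | the new quay: sample G, sample L, sample M]
7. Drover goes to the new quay with sample A and sample D.  [the old quay: — | the new quay: sample A, sample D, sample G, sample L, sample M]

7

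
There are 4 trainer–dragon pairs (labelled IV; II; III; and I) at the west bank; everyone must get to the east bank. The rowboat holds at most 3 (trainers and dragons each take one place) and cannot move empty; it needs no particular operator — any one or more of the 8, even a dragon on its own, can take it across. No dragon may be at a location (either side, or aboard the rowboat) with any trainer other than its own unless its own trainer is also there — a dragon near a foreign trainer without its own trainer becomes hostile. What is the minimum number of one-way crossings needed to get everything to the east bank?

9

Counting alone: each trip to the east bank takes at most 3 across and each return brings at least 1 back, so after t trips out (and t−1 returns) at most 3t − (t−1) of the 8 are across; that first reaches 8 at t = 4, so at least 7 crossings are needed.
The safety rule pushes this higher. Following every safe sequence of crossings, the most of the 8 that can be at the east bank as the rowboat arrives there on crossing 7 is 7 — never all 8.
So no plan with fewer than 9 crossings exists, and this one achieves 9:
1. dragon IV and trainer IV cross → the east bank.
2. trainer IV crosses ← the west bank.
3. dragon II, trainer II, and trainer IV cross → the east bank.
4. dragon IV and trainer IV cross ← the west bank.
5. trainer I, trainer III, and trainer IV cross → the east bank.
6. dragon II crosses ← the west bank.
7. dragon II and dragon IV cross → the east bank.
8. dragon IV crosses ← the west bank.
9. dragon I, dragon III, and dragon IV cross → the east bank.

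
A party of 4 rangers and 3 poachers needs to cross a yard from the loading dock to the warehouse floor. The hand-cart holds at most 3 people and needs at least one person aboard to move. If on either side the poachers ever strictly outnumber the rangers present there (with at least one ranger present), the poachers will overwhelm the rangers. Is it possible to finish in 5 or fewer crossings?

Yes — this plan uses 5 crossings (≤ 5):
1. 3 poachers → the warehouse floor.  (the loading dock: 4R 0P; the warehouse floor: 0R 3P)
2. 1 poacher ← the loading dock.  (the loading dock: 4R 1P; the warehouse floor: 0R 2P)
3. 3 rangers → the warehouse floor.  (the loading dock: 1R 1P; the warehouse floor: 3R 2P)
4. 1 ranger ← the loading dock.  (the loading dock: 2R 1P; the warehouse floor: 2R 2P)
5. 2 rangers and 1 poacher → the warehouse floor.  (the loading dock: 0R 0P; the warehouse floor: 4R 3P)

Yes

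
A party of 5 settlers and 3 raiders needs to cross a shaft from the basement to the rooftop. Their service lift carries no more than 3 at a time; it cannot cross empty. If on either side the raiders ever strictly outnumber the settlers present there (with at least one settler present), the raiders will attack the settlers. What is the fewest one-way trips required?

Counting alone: each trip to the rooftop takes at most 3 across and each return brings at least 1 back, so after t trips out (and t−1 returns) at most 3t − (t−1) of the 8 are across; that first reaches 8 at t = 4, so at least 7 crossings are needed.
The plan below uses exactly 7 crossings, so it is optimal:
1. 2 raiders → the rooftop.  (the basement: 5S 1R; the rooftop: 0S 2R)
2. 1 raider ← the basement.  (the basement: 5S 2R; the rooftop: 0S 1R)
3. 2 settlers and 1 raider → the rooftop.  (the basement: 3S 1R; the rooftop: 2S 2R)
4. 1 raider ← the basement.  (the basement: 3S 2R; the rooftop: 2S 1R)
5. 1 settler and 2 raiders → the rooftop.  (the basement: 2S 0R; the rooftop: 3S 3R)
6. 1 raider ← the basement.  (the basement: 2S 1R; the rooftop: 3S 2R)
7. 2 settlers and 1 raider → the rooftop.  (the basement: 0S 0R; the rooftop: 5S 3R)

7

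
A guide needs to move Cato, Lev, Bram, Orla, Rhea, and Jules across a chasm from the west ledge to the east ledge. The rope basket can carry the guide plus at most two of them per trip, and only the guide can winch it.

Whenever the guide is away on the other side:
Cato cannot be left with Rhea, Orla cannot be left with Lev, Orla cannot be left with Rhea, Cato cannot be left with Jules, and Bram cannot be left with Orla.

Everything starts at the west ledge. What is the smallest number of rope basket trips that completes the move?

Counting alone: the guide can take at most 2 across per trip to the east ledge, so moving all 6 needs at least 3 loaded trips out, with a return between consecutive ones — at least 5 crossings.
The safety rule pushes this higher. Following every safe sequence of crossings, the most of the 6 that can be at the east ledge as the rope basket arrives there on crossing 5 is 5 — never all 6.
So no plan with fewer than 7 crossings exists, and this one achieves 7:
1. Guide goes to the east ledge with Cato and Orla.  [the west ledge: Bram, Jules, Lev, Rhea | the east ledge: Cato, Orla]
2. Guide goes back to the west ledge alone.  [the west ledge: Bram, Jules, Lev, Rhea | the east ledge: Cato, Orla]
3. Guide goes to the east ledge with Bram and Lev.  [the west ledge: Jules, Rhea | the east ledge: Bram, Cato, Lev, Orla]
4. Guide goes back to the west ledge with Orla.  [the west ledge: Jules, Orla, Rhea | the east ledge: Bram, Cato, Lev]
5. Guide goes to the east ledge with Jules and Rhea.  [the west ledge: Orla | the east ledge: Bram, Cato, Jules, Lev, Rhea]
6. Guide goes back to the west ledge with Cato.  [the west ledge: Cato, Orla | the east ledge: Bram, Jules, Lev, Rhea]
7. Guide goes to the east ledge with Cato and Orla.  [the west ledge: — | the east ledge: Bram, Cato, Jules, Lev, Orla, Rhea]

7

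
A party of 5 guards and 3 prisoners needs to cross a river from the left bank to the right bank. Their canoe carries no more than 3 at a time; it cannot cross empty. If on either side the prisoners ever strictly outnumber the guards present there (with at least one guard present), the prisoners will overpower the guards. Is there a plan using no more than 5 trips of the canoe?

No

Counting alone: each trip to the right bank takes at most 3 across and each return brings at least 1 back, so after t trips out (and t−1 returns) at most 3t − (t−1) of the 8 are across; that first reaches 8 at t = 4, so at least 7 crossings are needed.
Since 5 < 7, 5 crossings cannot be enough. (The shortest complete plan in fact takes 7:)
1. 2 prisoners → the right bank.  (the left bank: 5G 1P; the right bank: 0G 2P)
2. 1 prisoner ← the left bank.  (the left bank: 5G 2P; the right bank: 0G 1P)
3. 2 guards and 1 prisoner → the right bank.  (the left bank: 3G 1P; the right bank: 2G 2P)
4. 1 prisoner ← the left bank.  (the left bank: 3G 2P; the right bank: 2G 1P)
5. 1 guard and 2 prisoners → the right bank.  (the left bank: 2G 0P; the right bank: 3G 3P)
6. 1 prisoner ← the left bank.  (the left bank: 2G 1P; the right bank: 3G 2P)
7. 2 guards and 1 prisoner → the right bank.  (the left bank: 0G 0P; the right bank: 5G 3P)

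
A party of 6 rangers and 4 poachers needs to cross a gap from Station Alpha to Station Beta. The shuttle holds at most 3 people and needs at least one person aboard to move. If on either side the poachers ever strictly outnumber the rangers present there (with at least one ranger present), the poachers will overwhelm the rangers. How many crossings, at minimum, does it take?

9

Counting alone: each trip to Station Beta takes at most 3 across and each return brings at least 1 back, so after t trips out (and t−1 returns) at most 3t − (t−1) of the 10 are across; that first reaches 10 at t = 5, so at least 9 crossings are needed.
The plan below uses exactly 9 crossings, so it is optimal:
1. 2 poachers → Station Beta.  (Station Alpha: 6R 2P; Station Beta: 0R 2P)
2. 1 poacher ← Station Alpha.  (Station Alpha: 6R 3P; Station Beta: 0R 1P)
3. 3 poachers → Station Beta.  (Station Alpha: 6R 0P; Station Beta: 0R 4P)
4. 1 poacher ← Station Alpha.  (Station Alpha: 6R 1P; Station Beta: 0R 3P)
5. 3 rangers → Station Beta.  (Station Alpha: 3R 1P; Station Beta: 3R 3P)
6. 1 poacher ← Station Alpha.  (Station Alpha: 3R 2P; Station Beta: 3R 2P)
7. 1 ranger and 2 poachers → Station Beta.  (Station Alpha: 2R 0P; Station Beta: 4R 4P)
8. 1 poacher ← Station Alpha.  (Station Alpha: 2R 1P; Station Beta: 4R 3P)
9. 2 rangers and 1 poacher → Station Beta.  (Station Alpha: 0R 0P; Station Beta: 6R 4P)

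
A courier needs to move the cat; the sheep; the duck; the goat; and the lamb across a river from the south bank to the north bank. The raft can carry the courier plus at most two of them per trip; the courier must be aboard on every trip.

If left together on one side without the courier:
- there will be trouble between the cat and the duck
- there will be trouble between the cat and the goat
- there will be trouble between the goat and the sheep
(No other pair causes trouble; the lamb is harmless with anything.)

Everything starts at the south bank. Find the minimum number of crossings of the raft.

5

Counting alone: the courier can take at most 2 across per trip to the north bank, so moving all 5 needs at least 3 loaded trips out, with a return between consecutive ones — at least 5 crossings.
The plan below uses exactly 5 crossings, so it is optimal:
1. Courier goes to the north bank with the cat and the sheep.
2. Courier goes back to the south bank alone.
3. Courier goes to the north bank with the lamb.
4. Courier goes back to the south bank alone.
5. Courier goes to the north bank with the duck and the goat.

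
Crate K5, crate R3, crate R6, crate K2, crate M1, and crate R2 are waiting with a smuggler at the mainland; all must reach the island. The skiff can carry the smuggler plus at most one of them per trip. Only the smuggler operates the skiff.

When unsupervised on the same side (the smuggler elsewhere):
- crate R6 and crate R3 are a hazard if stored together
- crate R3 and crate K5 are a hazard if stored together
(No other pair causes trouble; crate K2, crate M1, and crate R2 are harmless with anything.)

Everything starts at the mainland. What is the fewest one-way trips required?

Counting alone: the smuggler can take at most 1 across per trip to the island, so moving all 6 needs at least 6 loaded trips out, with a return between consecutive ones — at least 11 crossings.
The safety rule pushes this higher. Following every safe sequence of crossings, the most of the 6 that can be at the island as the skiff arrives there on crossing 11 is 5 — never all 6.
So no plan with fewer than 13 crossings exists, and this one achieves 13:
1. Smuggler goes to the island with crate R3.  [the mainland: crate K2, crate K5, crate M1, crate R2, crate R6 | the island: crate R3]
2. Smuggler goes back to the mainland alone.  [the mainland: crate K2, crate K5, crate M1, crate R2, crate R6 | the island: crate R3]
3. Smuggler goes to the island with crate K5.  [the mainland: crate K2, crate M1, crate R2, crate R6 | the island: crate K5, crate R3]
4. Smuggler goes back to the mainland with crate R3.  [the mainland: crate K2, crate M1, crate R2, crate R3, crate R6 | the island: crate K5]
5. Smuggler goes to the island with crate R6.  [the mainland: crate K2, crate M1, crate R2, crate R3 | the island: crate K5, crate R6]
6. Smuggler goes back to the mainland alone.  [the mainland: crate K2, crate M1, crate R2, crate R3 | the island: crate K5, crate R6]
7. Smuggler goes to the island with crate K2.  [the mainland: crate M1, crate R2, crate R3 | the island: crate K2, crate K5, crate R6]
8. Smuggler goes back to the mainland alone.  [the mainland: crate M1, crate R2, crate R3 | the island: crate K2, crate K5, crate R6]
9. Smuggler goes to the island with crate M1.  [the mainland: crate R2, crate R3 | the island: crate K2, crate K5, crate M1, crate R6]
10. Smuggler goes back to the mainland alone.  [the mainland: crate R2, crate R3 | the island: crate K2, crate K5, crate M1, crate R6]
11. Smuggler goes to the island with crate R2.  [the mainland: crate R3 | the island: crate K2, crate K5, crate M1, crate R2, crate R6]
12. Smuggler goes back to the mainland alone.  [the mainland: crate R3 | the island: crate K2, crate K5, crate M1, crate R2, crate R6]
13. Smuggler goes to the island with crate R3.  [the mainland: — | the island: crate K2, crate K5, crate M1, crate R2, crate R3, crate R6]

13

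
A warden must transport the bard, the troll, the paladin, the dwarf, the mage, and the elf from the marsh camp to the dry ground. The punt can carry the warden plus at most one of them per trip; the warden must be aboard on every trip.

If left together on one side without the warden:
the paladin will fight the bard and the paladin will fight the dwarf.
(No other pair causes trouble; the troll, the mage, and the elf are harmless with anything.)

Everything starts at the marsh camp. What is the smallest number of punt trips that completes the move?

13

Counting alone: the warden can take at most 1 across per trip to the dry ground, so moving all 6 needs at least 6 loaded trips out, with a return between consecutive ones — at least 11 crossings.
The safety rule pushes this higher. Following every safe sequence of crossings, the most of the 6 that can be at the dry ground as the punt arrives there on crossing 11 is 5 — never all 6.
So no plan with fewer than 13 crossings exists, and this one achieves 13:
1. Warden goes to the dry ground with the paladin.  [the marsh camp: the bard, the dwarf, the elf, the mage, the troll | the dry ground: the paladin]
2. Warden goes back to the marsh camp alone.  [the marsh camp: the bard, the dwarf, the elf, the mage, the troll | the dry ground: the paladin]
3. Warden goes to the dry ground with the bard.  [the marsh camp: the dwarf, the elf, the mage, the troll | the dry ground: the bard, the paladin]
4. Warden goes back to the marsh camp with the paladin.  [the marsh camp: the dwarf, the elf, the mage, the paladin, the troll | the dry ground: the bard]
5. Warden goes to the dry ground with the dwarf.  [the marsh camp: the elf, the mage, the paladin, the troll | the dry ground: the bard, the dwarf]
6. Warden goes back to the marsh camp alone.  [the marsh camp: the elf, the mage, the paladin, the troll | the dry ground: the bard, the dwarf]
7. Warden goes to the dry ground with the troll.  [the marsh camp: the elf, the mage, the paladin | the dry ground: the bard, the dwarf, the troll]
8. Warden goes back to the marsh camp alone.  [the marsh camp: the elf, the mage, the paladin | the dry ground: the bard, the dwarf, the troll]
9. Warden goes to the dry ground with the mage.  [the marsh camp: the elf, the paladin | the dry ground: the bard, the dwarf, the mage, the troll]
10. Warden goes back to the marsh camp alone.  [the marsh camp: the elf, the paladin | the dry ground: the bard, the dwarf, the mage, the troll]
11. Warden goes to the dry ground with the elf.  [the marsh camp: the paladin | the dry ground: the bard, the dwarf, the elf, the mage, the troll]
12. Warden goes back to the marsh camp alone.  [the marsh camp: the paladin | the dry ground: the bard, the dwarf, the elf, the mage, the troll]
13. Warden goes to the dry ground with the paladin.  [the marsh camp: — | the dry ground: the bard, the dwarf, the elf, the mage, the paladin, the troll]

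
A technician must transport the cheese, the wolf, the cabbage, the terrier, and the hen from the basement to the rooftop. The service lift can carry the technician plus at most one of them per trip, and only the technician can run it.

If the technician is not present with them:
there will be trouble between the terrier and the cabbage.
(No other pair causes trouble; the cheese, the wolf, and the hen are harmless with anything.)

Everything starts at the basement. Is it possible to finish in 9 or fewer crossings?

Yes — this plan uses 9 crossings (≤ 9):
1. Technician goes to the rooftop with the cabbage.
2. Technician goes back to the basement alone.
3. Technician goes to the rooftop with the cheese.
4. Technician goes back to the basement alone.
5. Technician goes to the rooftop with the wolf.
6. Technician goes back to the basement alone.
7. Technician goes to the rooftop with the hen.
8. Technician goes back to the basement alone.
9. Technician goes to the rooftop with the terrier.

Yes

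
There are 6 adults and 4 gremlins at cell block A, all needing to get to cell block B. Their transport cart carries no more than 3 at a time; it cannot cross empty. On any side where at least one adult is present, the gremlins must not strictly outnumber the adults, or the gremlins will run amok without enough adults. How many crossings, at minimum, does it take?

Counting alone: each trip to cell block B takes at most 3 across and each return brings at least 1 back, so after t trips out (and t−1 returns) at most 3t − (t−1) of the 10 are across; that first reaches 10 at t = 5, so at least 9 crossings are needed.
The plan below uses exactly 9 crossings, so it is optimal:
1. 2 gremlins → cell block B.  (cell block A: 6A 2G; cell block B: 0A 2G)
2. 1 gremlin ← cell block A.  (cell block A: 6A 3G; cell block B: 0A 1G)
3. 3 gremlins → cell block B.  (cell block A: 6A 0G; cell block B: 0A 4G)
4. 1 gremlin ← cell block A.  (cell block A: 6A 1G; cell block B: 0A 3G)
5. 3 adults → cell block B.  (cell block A: 3A 1G; cell block B: 3A 3G)
6. 1 gremlin ← cell block A.  (cell block A: 3A 2G; cell block B: 3A 2G)
7. 1 adult and 2 gremlins → cell block B.  (cell block A: 2A 0G; cell block B: 4A 4G)
8. 1 gremlin ← cell block A.  (cell block A: 2A 1G; cell block B: 4A 3G)
9. 2 adults and 1 gremlin → cell block B.  (cell block A: 0A 0G; cell block B: 6A 4G)

9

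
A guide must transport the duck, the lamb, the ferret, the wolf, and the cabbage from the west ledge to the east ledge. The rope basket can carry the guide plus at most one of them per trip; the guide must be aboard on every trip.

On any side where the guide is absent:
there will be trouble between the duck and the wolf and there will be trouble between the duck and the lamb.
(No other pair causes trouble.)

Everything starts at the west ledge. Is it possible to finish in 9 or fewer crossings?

Counting alone: the guide can take at most 1 across per trip to the east ledge, so moving all 5 needs at least 5 loaded trips out, with a return between consecutive ones — at least 9 crossings.
The safety rule pushes this higher. Following every safe sequence of crossings, the most of the 5 that can be at the east ledge as the rope basket arrives there on crossing 9 is 4 — never all 5.
So the move cannot be finished within 9 crossings. (The shortest complete plan takes 11:)
1. Guide goes to the east ledge with the duck.
2. Guide goes back to the west ledge alone.
3. Guide goes to the east ledge with the lamb.
4. Guide goes back to the west ledge with the duck.
5. Guide goes to the east ledge with the wolf.
6. Guide goes back to the west ledge alone.
7. Guide goes to the east ledge with the ferret.
8. Guide goes back to the west ledge alone.
9. Guide goes to the east ledge with the cabbage.
10. Guide goes back to the west ledge alone.
11. Guide goes to the east ledge with the duck.

No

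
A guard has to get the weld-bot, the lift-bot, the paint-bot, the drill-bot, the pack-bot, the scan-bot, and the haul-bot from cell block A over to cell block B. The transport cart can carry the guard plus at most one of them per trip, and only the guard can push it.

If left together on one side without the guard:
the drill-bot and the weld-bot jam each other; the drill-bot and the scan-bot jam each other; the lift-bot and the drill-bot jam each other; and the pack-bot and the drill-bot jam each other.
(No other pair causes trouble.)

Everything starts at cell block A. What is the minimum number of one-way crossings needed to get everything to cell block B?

Following every safe sequence of crossings from the start, the most of the 7 that can be at cell block B as the transport cart arrives there on crossings 1, 3, 5, 7 is 1, 2, 3, 4 respectively; the best ever achieved is 4 of 7.
From crossing 9 on, no configuration arises that was not already reachable earlier: only 44 distinct safe configurations (who is on which side, and where the transport cart is) can ever be reached, none of them has everyone across, and every continuation just revisits them. So no valid plan exists.

impossible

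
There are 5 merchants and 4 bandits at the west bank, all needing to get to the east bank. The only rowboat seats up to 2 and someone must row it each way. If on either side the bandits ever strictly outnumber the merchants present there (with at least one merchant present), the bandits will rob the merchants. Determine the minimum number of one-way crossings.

Counting alone: each trip to the east bank takes at most 2 across and each return brings at least 1 back, so after t trips out (and t−1 returns) at most 2t − (t−1) of the 9 are across; that first reaches 9 at t = 8, so at least 15 crossings are needed.
The plan below uses exactly 15 crossings, so it is optimal:
1. 2 bandits → the east bank.  (the west bank: 5M 2B; the east bank: 0M 2B)
2. 1 bandit ← the west bank.  (the west bank: 5M 3B; the east bank: 0M 1B)
3. 2 bandits → the east bank.  (the west bank: 5M 1B; the east bank: 0M 3B)
4. 1 bandit ← the west bank.  (the west bank: 5M 2B; the east bank: 0M 2B)
5. 2 merchants → the east bank.  (the west bank: 3M 2B; the east bank: 2M 2B)
6. 1 bandit ← the west bank.  (the west bank: 3M 3B; the east bank: 2M 1B)
7. 1 merchant and 1 bandit → the east bank.  (the west bank: 2M 2B; the east bank: 3M 2B)
8. 1 merchant ← the west bank.  (the west bank: 3M 2B; the east bank: 2M 2B)
9. 1 merchant and 1 bandit → the east bank.  (the west bank: 2M 1B; the east bank: 3M 3B)
10. 1 bandit ← the west bank.  (the west bank: 2M 2B; the east bank: 3M 2B)
11. 1 merchant and 1 bandit → the east bank.  (the west bank: 1M 1B; the east bank: 4M 3B)
12. 1 merchant ← the west bank.  (the west bank: 2M 1B; the east bank: 3M 3B)
13. 1 merchant and 1 bandit → the east bank.  (the west bank: 1M 0B; the east bank: 4M 4B)
14. 1 bandit ← the west bank.  (the west bank: 1M 1B; the east bank: 4M 3B)
15. 1 merchant and 1 bandit → the east bank.  (the west bank: 0M 0B; the east bank: 5M 4B)

15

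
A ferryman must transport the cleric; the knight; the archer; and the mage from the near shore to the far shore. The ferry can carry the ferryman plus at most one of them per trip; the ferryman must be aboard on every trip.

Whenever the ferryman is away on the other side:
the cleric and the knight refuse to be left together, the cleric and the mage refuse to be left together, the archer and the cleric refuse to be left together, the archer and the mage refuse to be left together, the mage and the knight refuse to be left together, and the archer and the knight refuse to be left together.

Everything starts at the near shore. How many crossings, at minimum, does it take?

Whatever the first load, the items left behind include a forbidden pair without the ferryman. No opening move is safe, so no plan exists.

impossible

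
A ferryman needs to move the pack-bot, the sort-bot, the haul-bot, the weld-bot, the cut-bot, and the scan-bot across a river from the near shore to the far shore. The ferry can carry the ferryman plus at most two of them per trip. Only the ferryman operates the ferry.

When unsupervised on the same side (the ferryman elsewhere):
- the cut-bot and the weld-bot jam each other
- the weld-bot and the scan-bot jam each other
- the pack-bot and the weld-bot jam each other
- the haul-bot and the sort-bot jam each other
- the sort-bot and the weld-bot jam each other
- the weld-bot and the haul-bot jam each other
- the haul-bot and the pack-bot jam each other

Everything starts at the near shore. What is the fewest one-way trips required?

9

Counting alone: the ferryman can take at most 2 across per trip to the far shore, so moving all 6 needs at least 3 loaded trips out, with a return between consecutive ones — at least 5 crossings.
The safety rule pushes this higher. Following every safe sequence of crossings, the most of the 6 that can be at the far shore as the ferry arrives there on crossings 5, 7 is 4, 5 respectively — never all 6.
So no plan with fewer than 9 crossings exists, and this one achieves 9:
1. Ferryman goes to the far shore with the haul-bot and the weld-bot.
2. Ferryman goes back to the near shore with the haul-bot.
3. Ferryman goes to the far shore with the pack-bot and the sort-bot.
4. Ferryman goes back to the near shore with the weld-bot.
5. Ferryman goes to the far shore with the cut-bot and the weld-bot.
6. Ferryman goes back to the near shore with the weld-bot.
7. Ferryman goes to the far shore with the haul-bot and the scan-bot.
8. Ferryman goes back to the near shore with the haul-bot.
9. Ferryman goes to the far shore with the haul-bot and the weld-bot.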